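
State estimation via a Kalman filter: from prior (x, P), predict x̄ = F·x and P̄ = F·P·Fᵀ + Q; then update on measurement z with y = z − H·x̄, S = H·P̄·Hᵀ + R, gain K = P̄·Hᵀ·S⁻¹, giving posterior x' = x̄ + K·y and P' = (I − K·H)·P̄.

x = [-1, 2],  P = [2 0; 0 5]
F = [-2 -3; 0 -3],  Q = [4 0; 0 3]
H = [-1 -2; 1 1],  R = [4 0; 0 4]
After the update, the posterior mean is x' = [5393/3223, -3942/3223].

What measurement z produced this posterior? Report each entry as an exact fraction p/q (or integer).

x̄ = F·x = [-4, -6]
P̄ = F·P·Fᵀ + Q = [57 45; 45 48]
S = H·P̄·Hᵀ + R = [433 -288; -288 199]
K = P̄·Hᵀ·S⁻¹ = [123/3223 1830/3223; -1275/3223 -339/3223]
x' − x̄ = [18285/3223, 15396/3223] = K·y
y = (KᵀK)⁻¹·Kᵀ·(x' − x̄) = [-15, 11]
z = y + H·x̄ = [-15, 11] + [16, -10] = [1, 1]

z = [1, 1]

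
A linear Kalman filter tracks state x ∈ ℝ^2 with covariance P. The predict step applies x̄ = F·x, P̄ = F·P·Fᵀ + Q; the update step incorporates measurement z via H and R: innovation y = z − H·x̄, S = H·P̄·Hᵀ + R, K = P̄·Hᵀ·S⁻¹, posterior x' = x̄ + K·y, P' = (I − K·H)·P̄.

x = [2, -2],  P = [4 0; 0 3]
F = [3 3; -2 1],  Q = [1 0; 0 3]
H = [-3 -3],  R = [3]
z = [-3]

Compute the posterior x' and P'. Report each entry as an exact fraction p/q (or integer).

x̄ = F·x = [0, -6]
P̄ = F·P·Fᵀ + Q = [64 -15; -15 22]
y = z − H·x̄ = [-21]
S = H·P̄·Hᵀ + R = [507]
K = P̄·Hᵀ·S⁻¹ = [-49/169; -7/169]
x' = x̄ + K·y = [1029/169, -867/169]
P' = (I − K·H)·P̄ = [3613/169 -3564/169; -3564/169 3571/169]

x' = [1029/169, -867/169]
P' = [3613/169 -3564/169; -3564/169 3571/169]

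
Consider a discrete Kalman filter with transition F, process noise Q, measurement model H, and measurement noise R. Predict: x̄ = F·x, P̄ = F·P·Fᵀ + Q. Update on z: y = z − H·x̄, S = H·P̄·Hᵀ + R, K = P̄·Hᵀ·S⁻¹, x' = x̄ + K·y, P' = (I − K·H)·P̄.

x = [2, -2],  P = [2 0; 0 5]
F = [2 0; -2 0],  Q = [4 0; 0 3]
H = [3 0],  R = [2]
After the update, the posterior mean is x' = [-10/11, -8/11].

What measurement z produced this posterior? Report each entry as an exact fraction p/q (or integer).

x̄ = F·x = [4, -4]
P̄ = F·P·Fᵀ + Q = [12 -8; -8 11]
S = H·P̄·Hᵀ + R = [110]
K = P̄·Hᵀ·S⁻¹ = [18/55; -12/55]
x' − x̄ = [-54/11, 36/11] = K·y
y = (KᵀK)⁻¹·Kᵀ·(x' − x̄) = [-15]
z = y + H·x̄ = [-15] + [12] = [-3]

z = [-3]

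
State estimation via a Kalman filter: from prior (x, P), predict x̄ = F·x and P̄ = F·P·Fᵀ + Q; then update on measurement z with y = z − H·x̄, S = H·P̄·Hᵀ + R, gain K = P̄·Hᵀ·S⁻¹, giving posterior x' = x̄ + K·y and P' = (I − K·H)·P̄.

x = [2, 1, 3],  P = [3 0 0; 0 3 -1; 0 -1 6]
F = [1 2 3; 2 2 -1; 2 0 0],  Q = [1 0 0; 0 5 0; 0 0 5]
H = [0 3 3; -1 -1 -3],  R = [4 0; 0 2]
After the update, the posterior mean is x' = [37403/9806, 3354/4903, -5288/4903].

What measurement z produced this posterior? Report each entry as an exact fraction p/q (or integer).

x̄ = F·x = [13, 3, 4]
P̄ = F·P·Fᵀ + Q = [58 -4 6; -4 39 12; 6 12 17]
S = H·P̄·Hᵀ + R = [724 -420; -420 352]
K = P̄·Hᵀ·S⁻¹ = [-1758/4903 -6201/9806; 6009/19612 1607/9806; 411/19612 -1677/9806]
x' − x̄ = [-90075/9806, -11355/4903, -24900/4903] = K·y
y = (KᵀK)⁻¹·Kᵀ·(x' − x̄) = [-22, 27]
z = y + H·x̄ = [-22, 27] + [21, -28] = [-1, -1]

z = [-1, -1]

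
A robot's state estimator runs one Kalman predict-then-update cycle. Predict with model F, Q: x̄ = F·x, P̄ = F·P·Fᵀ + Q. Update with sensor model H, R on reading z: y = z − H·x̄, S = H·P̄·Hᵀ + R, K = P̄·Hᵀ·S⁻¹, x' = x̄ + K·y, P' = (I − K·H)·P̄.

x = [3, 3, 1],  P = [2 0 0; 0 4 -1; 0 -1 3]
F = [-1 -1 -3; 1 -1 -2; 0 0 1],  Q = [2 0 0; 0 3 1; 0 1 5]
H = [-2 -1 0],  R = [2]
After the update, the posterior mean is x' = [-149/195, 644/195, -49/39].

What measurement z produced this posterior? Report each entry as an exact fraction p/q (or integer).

z = [-2]

x̄ = F·x = [-9, -2, 1]
P̄ = F·P·Fᵀ + Q = [29 15 -8; 15 17 -4; -8 -4 8]
S = H·P̄·Hᵀ + R = [195]
K = P̄·Hᵀ·S⁻¹ = [-73/195; -47/195; 4/39]
x' − x̄ = [1606/195, 1034/195, -88/39] = K·y
y = (KᵀK)⁻¹·Kᵀ·(x' − x̄) = [-22]
z = y + H·x̄ = [-22] + [20] = [-2]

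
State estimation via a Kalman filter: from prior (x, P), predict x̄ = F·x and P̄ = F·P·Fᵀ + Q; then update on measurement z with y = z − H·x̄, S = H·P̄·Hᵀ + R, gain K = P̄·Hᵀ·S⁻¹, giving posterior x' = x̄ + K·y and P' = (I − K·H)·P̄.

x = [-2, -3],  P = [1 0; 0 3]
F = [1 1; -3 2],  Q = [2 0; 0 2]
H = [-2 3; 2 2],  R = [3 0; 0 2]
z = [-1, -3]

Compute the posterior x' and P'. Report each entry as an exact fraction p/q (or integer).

x' = [-2111/2286, -1769/2286]
P' = [217/762 1/762; 1/762 151/762]

x̄ = F·x = [-5, 0]
P̄ = F·P·Fᵀ + Q = [6 3; 3 23]
y = z − H·x̄ = [-11, 7]
S = H·P̄·Hᵀ + R = [198 120; 120 142]
K = P̄·Hᵀ·S⁻¹ = [-431/2286 109/381; 451/2286 76/381]
x' = x̄ + K·y = [-2111/2286, -1769/2286]
P' = (I − K·H)·P̄ = [217/762 1/762; 1/762 151/762]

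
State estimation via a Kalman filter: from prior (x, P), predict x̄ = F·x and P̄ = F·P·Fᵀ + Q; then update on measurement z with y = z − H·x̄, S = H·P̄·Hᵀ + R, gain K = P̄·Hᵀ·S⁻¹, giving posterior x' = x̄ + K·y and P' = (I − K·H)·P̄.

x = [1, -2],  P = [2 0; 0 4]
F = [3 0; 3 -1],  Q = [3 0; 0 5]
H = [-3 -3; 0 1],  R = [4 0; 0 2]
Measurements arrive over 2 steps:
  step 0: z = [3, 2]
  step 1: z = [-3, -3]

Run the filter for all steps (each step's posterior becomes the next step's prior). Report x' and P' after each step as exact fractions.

step 0: x̄ = F·x = [3, 5]
step 0: P̄ = F·P·Fᵀ + Q = [21 18; 18 27]
step 0: y = z − H·x̄ = [27, -3]
step 0: S = H·P̄·Hᵀ + R = [760 -135; -135 29]
step 0: K = P̄·Hᵀ·S⁻¹ = [-963/3815 -423/763; -54/763 459/763]
step 0: x' = x̄ + K·y = [-1173/545, 140/109]
step 0: P' = (I − K·H)·P̄ = [5514/3815 -846/763; -846/763 918/763]
step 1: x̄ = F·x = [-3519/545, -4219/545]
step 1: P̄ = F·P·Fᵀ + Q = [61071/3815 62316/3815; 62316/3815 98671/3815]
step 1: y = z − H·x̄ = [-24849/545, 2584/545]
step 1: S = H·P̄·Hᵀ + R = [2574626/3815 -482961/3815; -482961/3815 106301/3815]
step 1: K = P̄·Hᵀ·S⁻¹ = [-65547/286451 -4805487/10598687; -26106/286451 5449435/10598687]
step 1: x' = x̄ + K·y = [19358910/10598687, -12169403/10598687]
step 1: P' = (I − K·H)·P̄ = [12844626/10598687 -9610974/10598687; -9610974/10598687 10898870/10598687]

step 0: x' = [-1173/545, 140/109], P' = [5514/3815 -846/763; -846/763 918/763]
step 1: x' = [19358910/10598687, -12169403/10598687], P' = [12844626/10598687 -9610974/10598687; -9610974/10598687 10898870/10598687]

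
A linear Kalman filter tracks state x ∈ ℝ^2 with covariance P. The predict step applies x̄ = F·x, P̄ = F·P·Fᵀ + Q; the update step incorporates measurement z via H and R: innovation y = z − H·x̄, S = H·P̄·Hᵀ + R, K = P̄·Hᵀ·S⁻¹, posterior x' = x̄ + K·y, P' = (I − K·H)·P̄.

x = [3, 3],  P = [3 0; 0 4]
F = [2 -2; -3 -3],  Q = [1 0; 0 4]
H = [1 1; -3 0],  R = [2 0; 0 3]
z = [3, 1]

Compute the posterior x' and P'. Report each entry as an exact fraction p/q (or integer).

x' = [-246/1201, 15479/6005]
P' = [393/1201 -379/1201; -379/1201 13483/6005]

x̄ = F·x = [0, -18]
P̄ = F·P·Fᵀ + Q = [29 6; 6 67]
y = z − H·x̄ = [21, 1]
S = H·P̄·Hᵀ + R = [110 -105; -105 264]
K = P̄·Hᵀ·S⁻¹ = [7/1201 -393/1201; 5794/6005 379/1201]
x' = x̄ + K·y = [-246/1201, 15479/6005]
P' = (I − K·H)·P̄ = [393/1201 -379/1201; -379/1201 13483/6005]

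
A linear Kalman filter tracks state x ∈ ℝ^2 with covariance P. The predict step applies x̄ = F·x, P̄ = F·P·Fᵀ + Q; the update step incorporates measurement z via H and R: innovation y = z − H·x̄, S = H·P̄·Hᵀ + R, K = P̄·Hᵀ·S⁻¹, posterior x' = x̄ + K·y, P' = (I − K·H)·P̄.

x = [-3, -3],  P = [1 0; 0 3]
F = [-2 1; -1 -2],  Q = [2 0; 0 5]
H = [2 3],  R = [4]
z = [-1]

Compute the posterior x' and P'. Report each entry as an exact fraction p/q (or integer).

x̄ = F·x = [3, 9]
P̄ = F·P·Fᵀ + Q = [9 -4; -4 18]
y = z − H·x̄ = [-34]
S = H·P̄·Hᵀ + R = [154]
K = P̄·Hᵀ·S⁻¹ = [3/77; 23/77]
x' = x̄ + K·y = [129/77, -89/77]
P' = (I − K·H)·P̄ = [675/77 -446/77; -446/77 328/77]

x' = [129/77, -89/77]
P' = [675/77 -446/77; -446/77 328/77]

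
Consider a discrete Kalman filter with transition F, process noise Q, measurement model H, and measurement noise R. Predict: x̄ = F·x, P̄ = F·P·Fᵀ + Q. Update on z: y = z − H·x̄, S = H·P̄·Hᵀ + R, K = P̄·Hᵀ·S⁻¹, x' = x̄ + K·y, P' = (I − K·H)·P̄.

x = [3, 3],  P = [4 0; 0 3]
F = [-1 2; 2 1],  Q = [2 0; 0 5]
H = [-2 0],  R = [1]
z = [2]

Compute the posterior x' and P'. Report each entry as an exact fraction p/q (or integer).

x̄ = F·x = [3, 9]
P̄ = F·P·Fᵀ + Q = [18 -2; -2 24]
y = z − H·x̄ = [8]
S = H·P̄·Hᵀ + R = [73]
K = P̄·Hᵀ·S⁻¹ = [-36/73; 4/73]
x' = x̄ + K·y = [-69/73, 689/73]
P' = (I − K·H)·P̄ = [18/73 -2/73; -2/73 1736/73]

x' = [-69/73, 689/73]
P' = [18/73 -2/73; -2/73 1736/73]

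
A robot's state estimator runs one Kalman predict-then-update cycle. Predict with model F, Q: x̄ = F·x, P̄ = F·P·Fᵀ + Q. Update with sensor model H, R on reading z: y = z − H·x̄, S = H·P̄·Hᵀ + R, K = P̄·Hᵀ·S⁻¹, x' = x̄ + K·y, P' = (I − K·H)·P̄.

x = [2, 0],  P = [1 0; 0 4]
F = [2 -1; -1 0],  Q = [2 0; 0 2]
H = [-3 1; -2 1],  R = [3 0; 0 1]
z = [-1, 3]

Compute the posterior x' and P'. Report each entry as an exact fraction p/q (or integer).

x' = [-18/41, 22/41]
P' = [134/287 228/287; 228/287 555/287]

x̄ = F·x = [4, -2]
P̄ = F·P·Fᵀ + Q = [10 -2; -2 3]
y = z − H·x̄ = [13, 13]
S = H·P̄·Hᵀ + R = [108 73; 73 52]
K = P̄·Hᵀ·S⁻¹ = [-58/287 -40/287; -43/287 99/287]
x' = x̄ + K·y = [-18/41, 22/41]
P' = (I − K·H)·P̄ = [134/287 228/287; 228/287 555/287]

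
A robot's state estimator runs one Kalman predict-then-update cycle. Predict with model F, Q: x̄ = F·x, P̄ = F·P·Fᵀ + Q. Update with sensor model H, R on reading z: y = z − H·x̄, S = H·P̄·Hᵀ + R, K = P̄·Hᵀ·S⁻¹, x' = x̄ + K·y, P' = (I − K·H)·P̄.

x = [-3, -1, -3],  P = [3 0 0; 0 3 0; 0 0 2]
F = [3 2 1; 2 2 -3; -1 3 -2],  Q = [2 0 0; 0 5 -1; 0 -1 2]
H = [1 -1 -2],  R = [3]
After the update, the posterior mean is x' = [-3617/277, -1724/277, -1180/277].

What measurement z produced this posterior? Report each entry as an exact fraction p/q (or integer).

x̄ = F·x = [-14, 1, 6]
P̄ = F·P·Fᵀ + Q = [43 24 5; 24 47 23; 5 23 40]
S = H·P̄·Hᵀ + R = [277]
K = P̄·Hᵀ·S⁻¹ = [9/277; -69/277; -98/277]
x' − x̄ = [261/277, -2001/277, -2842/277] = K·y
y = (KᵀK)⁻¹·Kᵀ·(x' − x̄) = [29]
z = y + H·x̄ = [29] + [-27] = [2]

z = [2]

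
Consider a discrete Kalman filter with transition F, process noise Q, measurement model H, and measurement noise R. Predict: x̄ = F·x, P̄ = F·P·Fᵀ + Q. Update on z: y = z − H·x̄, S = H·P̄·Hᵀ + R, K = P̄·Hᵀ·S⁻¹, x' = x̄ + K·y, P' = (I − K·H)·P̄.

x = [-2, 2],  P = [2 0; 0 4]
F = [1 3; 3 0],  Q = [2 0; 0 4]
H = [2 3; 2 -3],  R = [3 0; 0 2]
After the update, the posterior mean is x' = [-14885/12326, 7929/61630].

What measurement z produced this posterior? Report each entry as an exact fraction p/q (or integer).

x̄ = F·x = [4, -6]
P̄ = F·P·Fᵀ + Q = [40 6; 6 22]
S = H·P̄·Hᵀ + R = [433 -38; -38 288]
K = P̄·Hᵀ·S⁻¹ = [1529/6163 3057/12326; 5103/30815 -10209/61630]
x' − x̄ = [-64189/12326, 377709/61630] = K·y
y = (KᵀK)⁻¹·Kᵀ·(x' − x̄) = [8, -29]
z = y + H·x̄ = [8, -29] + [-10, 26] = [-2, -3]

z = [-2, -3]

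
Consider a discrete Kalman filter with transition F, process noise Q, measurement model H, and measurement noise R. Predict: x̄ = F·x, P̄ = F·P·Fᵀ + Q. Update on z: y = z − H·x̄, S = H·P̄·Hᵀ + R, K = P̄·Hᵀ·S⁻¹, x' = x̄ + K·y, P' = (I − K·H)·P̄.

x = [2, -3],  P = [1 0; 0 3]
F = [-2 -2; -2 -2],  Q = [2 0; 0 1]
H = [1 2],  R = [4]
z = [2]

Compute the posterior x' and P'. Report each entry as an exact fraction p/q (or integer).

x̄ = F·x = [2, 2]
P̄ = F·P·Fᵀ + Q = [18 16; 16 17]
y = z − H·x̄ = [-4]
S = H·P̄·Hᵀ + R = [154]
K = P̄·Hᵀ·S⁻¹ = [25/77; 25/77]
x' = x̄ + K·y = [54/77, 54/77]
P' = (I − K·H)·P̄ = [136/77 -18/77; -18/77 59/77]

x' = [54/77, 54/77]
P' = [136/77 -18/77; -18/77 59/77]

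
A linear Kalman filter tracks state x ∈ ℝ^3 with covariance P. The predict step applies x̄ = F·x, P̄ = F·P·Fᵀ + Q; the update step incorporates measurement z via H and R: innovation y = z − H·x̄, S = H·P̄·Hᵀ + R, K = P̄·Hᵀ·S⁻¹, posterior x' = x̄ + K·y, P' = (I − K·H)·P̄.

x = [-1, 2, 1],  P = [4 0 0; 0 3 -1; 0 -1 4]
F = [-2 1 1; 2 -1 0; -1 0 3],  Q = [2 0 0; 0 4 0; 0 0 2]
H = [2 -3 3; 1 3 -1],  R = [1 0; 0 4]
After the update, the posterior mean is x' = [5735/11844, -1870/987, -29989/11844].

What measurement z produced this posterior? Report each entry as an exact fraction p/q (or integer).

z = [-1, -3]

x̄ = F·x = [5, -4, 4]
P̄ = F·P·Fᵀ + Q = [23 -18 17; -18 23 -5; 17 -5 42]
S = H·P̄·Hᵀ + R = [1188 -384; -384 164]
K = P̄·Hᵀ·S⁻¹ = [1583/11844 20/987; 38/987 142/329; 3335/11844 410/987]
x' − x̄ = [-53485/11844, 2078/987, -77365/11844] = K·y
y = (KᵀK)⁻¹·Kᵀ·(x' − x̄) = [-35, 8]
z = y + H·x̄ = [-35, 8] + [34, -11] = [-1, -3]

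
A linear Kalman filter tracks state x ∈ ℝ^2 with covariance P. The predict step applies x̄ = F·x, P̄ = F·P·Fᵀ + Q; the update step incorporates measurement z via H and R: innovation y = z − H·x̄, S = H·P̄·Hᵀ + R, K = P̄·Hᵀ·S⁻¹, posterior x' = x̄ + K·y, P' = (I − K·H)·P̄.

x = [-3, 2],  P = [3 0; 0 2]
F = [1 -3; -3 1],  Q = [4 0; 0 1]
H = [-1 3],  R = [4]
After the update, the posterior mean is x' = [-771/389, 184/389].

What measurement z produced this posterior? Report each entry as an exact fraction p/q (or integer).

x̄ = F·x = [-9, 11]
P̄ = F·P·Fᵀ + Q = [25 -15; -15 30]
S = H·P̄·Hᵀ + R = [389]
K = P̄·Hᵀ·S⁻¹ = [-70/389; 105/389]
x' − x̄ = [2730/389, -4095/389] = K·y
y = (KᵀK)⁻¹·Kᵀ·(x' − x̄) = [-39]
z = y + H·x̄ = [-39] + [42] = [3]

z = [3]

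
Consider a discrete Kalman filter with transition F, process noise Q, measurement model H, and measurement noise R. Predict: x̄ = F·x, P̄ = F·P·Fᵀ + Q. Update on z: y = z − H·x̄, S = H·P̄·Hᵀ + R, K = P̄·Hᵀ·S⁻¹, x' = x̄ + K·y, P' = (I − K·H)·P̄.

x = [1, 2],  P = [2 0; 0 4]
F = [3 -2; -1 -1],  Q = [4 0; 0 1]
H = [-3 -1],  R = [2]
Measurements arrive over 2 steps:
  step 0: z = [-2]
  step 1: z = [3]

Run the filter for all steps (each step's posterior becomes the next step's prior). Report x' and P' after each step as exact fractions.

step 0: x̄ = F·x = [-1, -3]
step 0: P̄ = F·P·Fᵀ + Q = [38 2; 2 7]
step 0: y = z − H·x̄ = [-8]
step 0: S = H·P̄·Hᵀ + R = [363]
step 0: K = P̄·Hᵀ·S⁻¹ = [-116/363; -13/363]
step 0: x' = x̄ + K·y = [565/363, -985/363]
step 0: P' = (I − K·H)·P̄ = [338/363 -782/363; -782/363 2372/363]
step 1: x̄ = F·x = [3665/363, 140/121]
step 1: P̄ = F·P·Fᵀ + Q = [23366/363 1504/121; 1504/121 503/121]
step 1: y = z − H·x̄ = [4168/121]
step 1: S = H·P̄·Hᵀ + R = [79867/121]
step 1: K = P̄·Hᵀ·S⁻¹ = [-24870/79867; -5015/79867]
step 1: x' = x̄ + K·y = [-150925/239601, -80340/79867]
step 1: P' = (I − K·H)·P̄ = [87782/239601 -38042/79867; -38042/79867 124156/79867]

step 0: x' = [565/363, -985/363], P' = [338/363 -782/363; -782/363 2372/363]
step 1: x' = [-150925/239601, -80340/79867], P' = [87782/239601 -38042/79867; -38042/79867 124156/79867]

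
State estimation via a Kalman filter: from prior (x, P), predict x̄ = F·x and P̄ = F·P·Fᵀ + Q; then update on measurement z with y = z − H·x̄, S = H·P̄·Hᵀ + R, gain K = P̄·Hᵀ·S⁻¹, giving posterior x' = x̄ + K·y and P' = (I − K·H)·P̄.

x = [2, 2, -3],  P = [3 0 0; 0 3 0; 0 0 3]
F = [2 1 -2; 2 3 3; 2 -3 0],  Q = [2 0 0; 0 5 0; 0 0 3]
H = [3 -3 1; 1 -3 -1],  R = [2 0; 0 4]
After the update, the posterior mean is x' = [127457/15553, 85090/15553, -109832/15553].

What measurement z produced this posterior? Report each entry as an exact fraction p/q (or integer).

z = [1, -1]

x̄ = F·x = [12, 1, -2]
P̄ = F·P·Fᵀ + Q = [29 3 3; 3 71 -15; 3 -15 42]
S = H·P̄·Hᵀ + R = [998 642; 642 600]
K = P̄·Hᵀ·S⁻¹ = [6281/31106 -8759/46659; -1035/31106 -4501/15553; 4479/15553 -4637/15553]
x' − x̄ = [-59179/15553, 69537/15553, -78726/15553] = K·y
y = (KᵀK)⁻¹·Kᵀ·(x' − x̄) = [-30, -12]
z = y + H·x̄ = [-30, -12] + [31, 11] = [1, -1]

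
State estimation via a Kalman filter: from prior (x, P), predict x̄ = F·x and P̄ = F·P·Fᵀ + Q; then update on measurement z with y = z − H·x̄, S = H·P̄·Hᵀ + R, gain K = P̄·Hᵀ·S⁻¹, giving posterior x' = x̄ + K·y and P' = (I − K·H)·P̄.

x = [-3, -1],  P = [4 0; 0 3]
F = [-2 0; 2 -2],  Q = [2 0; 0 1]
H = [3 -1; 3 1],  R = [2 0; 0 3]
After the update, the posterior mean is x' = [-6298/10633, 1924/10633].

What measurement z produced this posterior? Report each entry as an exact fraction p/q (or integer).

z = [-2, -2]

x̄ = F·x = [6, -4]
P̄ = F·P·Fᵀ + Q = [18 -16; -16 29]
S = H·P̄·Hᵀ + R = [289 133; 133 98]
K = P̄·Hᵀ·S⁻¹ = [258/1519 1672/10633; -717/1519 4750/10633]
x' − x̄ = [-70096/10633, 44456/10633] = K·y
y = (KᵀK)⁻¹·Kᵀ·(x' − x̄) = [-24, -16]
z = y + H·x̄ = [-24, -16] + [22, 14] = [-2, -2]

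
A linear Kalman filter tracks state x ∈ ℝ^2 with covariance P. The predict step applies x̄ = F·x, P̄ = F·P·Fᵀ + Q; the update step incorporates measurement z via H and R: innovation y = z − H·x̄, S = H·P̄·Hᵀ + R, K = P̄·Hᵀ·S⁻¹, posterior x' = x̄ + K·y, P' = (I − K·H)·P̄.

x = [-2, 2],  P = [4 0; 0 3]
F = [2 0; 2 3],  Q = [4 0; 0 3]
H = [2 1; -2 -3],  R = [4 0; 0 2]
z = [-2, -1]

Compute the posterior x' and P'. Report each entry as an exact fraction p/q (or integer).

x̄ = F·x = [-4, 2]
P̄ = F·P·Fᵀ + Q = [20 16; 16 46]
y = z − H·x̄ = [4, -3]
S = H·P̄·Hᵀ + R = [194 -346; -346 688]
K = P̄·Hᵀ·S⁻¹ = [2020/3439 576/3439; -1289/3439 -1498/3439]
x' = x̄ + K·y = [-7404/3439, 6216/3439]
P' = (I − K·H)·P̄ = [6348/3439 -4616/3439; -4616/3439 4076/3439]

x' = [-7404/3439, 6216/3439]
P' = [6348/3439 -4616/3439; -4616/3439 4076/3439]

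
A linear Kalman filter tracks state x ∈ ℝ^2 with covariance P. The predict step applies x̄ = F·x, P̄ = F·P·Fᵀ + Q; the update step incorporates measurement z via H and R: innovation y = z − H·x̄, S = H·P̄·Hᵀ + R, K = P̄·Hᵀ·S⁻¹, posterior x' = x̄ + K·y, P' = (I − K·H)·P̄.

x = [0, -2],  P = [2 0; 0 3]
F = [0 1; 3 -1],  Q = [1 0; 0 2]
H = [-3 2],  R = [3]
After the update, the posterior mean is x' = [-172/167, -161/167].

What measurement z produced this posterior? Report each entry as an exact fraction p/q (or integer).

x̄ = F·x = [-2, 2]
P̄ = F·P·Fᵀ + Q = [4 -3; -3 23]
S = H·P̄·Hᵀ + R = [167]
K = P̄·Hᵀ·S⁻¹ = [-18/167; 55/167]
x' − x̄ = [162/167, -495/167] = K·y
y = (KᵀK)⁻¹·Kᵀ·(x' − x̄) = [-9]
z = y + H·x̄ = [-9] + [10] = [1]

z = [1]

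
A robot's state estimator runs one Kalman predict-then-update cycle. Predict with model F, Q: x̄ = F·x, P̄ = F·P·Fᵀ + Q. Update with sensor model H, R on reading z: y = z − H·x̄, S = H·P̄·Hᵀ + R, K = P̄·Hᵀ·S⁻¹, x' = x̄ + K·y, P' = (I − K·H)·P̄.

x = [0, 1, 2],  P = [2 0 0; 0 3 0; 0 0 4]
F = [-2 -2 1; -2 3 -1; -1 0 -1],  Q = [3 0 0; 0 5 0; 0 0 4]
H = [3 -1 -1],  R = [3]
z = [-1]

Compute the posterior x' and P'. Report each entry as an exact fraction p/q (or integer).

x' = [-19/40, 147/100, -191/100]
P' = [71/16 333/40 171/40; 333/40 2191/100 377/100; 171/40 377/100 919/100]

x̄ = F·x = [0, 1, -2]
P̄ = F·P·Fᵀ + Q = [27 -14 0; -14 44 8; 0 8 10]
y = z − H·x̄ = [-2]
S = H·P̄·Hᵀ + R = [400]
K = P̄·Hᵀ·S⁻¹ = [19/80; -47/200; -9/200]
x' = x̄ + K·y = [-19/40, 147/100, -191/100]
P' = (I − K·H)·P̄ = [71/16 333/40 171/40; 333/40 2191/100 377/100; 171/40 377/100 919/100]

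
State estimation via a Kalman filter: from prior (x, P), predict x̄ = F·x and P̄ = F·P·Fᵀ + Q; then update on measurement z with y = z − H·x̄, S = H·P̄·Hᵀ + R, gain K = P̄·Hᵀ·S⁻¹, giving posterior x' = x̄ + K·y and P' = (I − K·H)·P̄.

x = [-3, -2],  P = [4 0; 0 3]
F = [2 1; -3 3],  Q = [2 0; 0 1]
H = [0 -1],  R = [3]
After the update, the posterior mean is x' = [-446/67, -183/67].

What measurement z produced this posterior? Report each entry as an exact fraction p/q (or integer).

x̄ = F·x = [-8, 3]
P̄ = F·P·Fᵀ + Q = [21 -15; -15 64]
S = H·P̄·Hᵀ + R = [67]
K = P̄·Hᵀ·S⁻¹ = [15/67; -64/67]
x' − x̄ = [90/67, -384/67] = K·y
y = (KᵀK)⁻¹·Kᵀ·(x' − x̄) = [6]
z = y + H·x̄ = [6] + [-3] = [3]

z = [3]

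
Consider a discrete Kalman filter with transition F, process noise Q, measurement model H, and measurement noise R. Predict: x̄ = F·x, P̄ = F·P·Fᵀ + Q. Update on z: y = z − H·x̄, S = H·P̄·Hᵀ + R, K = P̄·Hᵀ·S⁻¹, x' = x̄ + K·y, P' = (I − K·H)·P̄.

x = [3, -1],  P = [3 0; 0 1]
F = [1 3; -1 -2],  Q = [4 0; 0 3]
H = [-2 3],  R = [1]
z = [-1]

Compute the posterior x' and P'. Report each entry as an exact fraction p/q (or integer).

x̄ = F·x = [0, -1]
P̄ = F·P·Fᵀ + Q = [16 -9; -9 10]
y = z − H·x̄ = [2]
S = H·P̄·Hᵀ + R = [263]
K = P̄·Hᵀ·S⁻¹ = [-59/263; 48/263]
x' = x̄ + K·y = [-118/263, -167/263]
P' = (I − K·H)·P̄ = [727/263 465/263; 465/263 326/263]

x' = [-118/263, -167/263]
P' = [727/263 465/263; 465/263 326/263]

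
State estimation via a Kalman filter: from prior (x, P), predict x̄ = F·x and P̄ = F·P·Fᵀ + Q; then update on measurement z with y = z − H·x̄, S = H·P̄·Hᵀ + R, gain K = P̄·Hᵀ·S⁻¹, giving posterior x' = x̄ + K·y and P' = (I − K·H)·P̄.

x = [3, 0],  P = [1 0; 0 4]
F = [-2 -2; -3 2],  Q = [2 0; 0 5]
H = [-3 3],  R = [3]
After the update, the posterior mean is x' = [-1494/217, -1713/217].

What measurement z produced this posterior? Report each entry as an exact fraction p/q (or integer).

z = [-3]

x̄ = F·x = [-6, -9]
P̄ = F·P·Fᵀ + Q = [22 -10; -10 30]
S = H·P̄·Hᵀ + R = [651]
K = P̄·Hᵀ·S⁻¹ = [-32/217; 40/217]
x' − x̄ = [-192/217, 240/217] = K·y
y = (KᵀK)⁻¹·Kᵀ·(x' − x̄) = [6]
z = y + H·x̄ = [6] + [-9] = [-3]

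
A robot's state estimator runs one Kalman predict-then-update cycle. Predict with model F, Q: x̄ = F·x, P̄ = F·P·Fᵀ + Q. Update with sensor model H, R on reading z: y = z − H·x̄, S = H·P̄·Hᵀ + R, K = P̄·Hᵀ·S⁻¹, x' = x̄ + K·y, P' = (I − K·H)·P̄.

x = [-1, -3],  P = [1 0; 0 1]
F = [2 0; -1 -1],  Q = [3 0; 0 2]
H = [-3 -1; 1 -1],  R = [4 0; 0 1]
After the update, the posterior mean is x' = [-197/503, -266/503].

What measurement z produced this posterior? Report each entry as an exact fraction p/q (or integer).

x̄ = F·x = [-2, 4]
P̄ = F·P·Fᵀ + Q = [7 -2; -2 4]
S = H·P̄·Hᵀ + R = [59 -21; -21 16]
K = P̄·Hᵀ·S⁻¹ = [-115/503 132/503; -94/503 -312/503]
x' − x̄ = [809/503, -2278/503] = K·y
y = (KᵀK)⁻¹·Kᵀ·(x' − x̄) = [1, 7]
z = y + H·x̄ = [1, 7] + [2, -6] = [3, 1]

z = [3, 1]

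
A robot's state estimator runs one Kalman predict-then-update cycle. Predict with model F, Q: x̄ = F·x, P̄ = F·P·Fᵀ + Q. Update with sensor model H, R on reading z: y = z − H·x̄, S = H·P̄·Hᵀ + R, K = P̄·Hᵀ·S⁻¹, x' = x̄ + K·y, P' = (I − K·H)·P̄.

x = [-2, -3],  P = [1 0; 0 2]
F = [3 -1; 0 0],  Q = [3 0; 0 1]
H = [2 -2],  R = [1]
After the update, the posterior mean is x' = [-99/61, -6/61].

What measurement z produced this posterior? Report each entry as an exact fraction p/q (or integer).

z = [-3]

x̄ = F·x = [-3, 0]
P̄ = F·P·Fᵀ + Q = [14 0; 0 1]
S = H·P̄·Hᵀ + R = [61]
K = P̄·Hᵀ·S⁻¹ = [28/61; -2/61]
x' − x̄ = [84/61, -6/61] = K·y
y = (KᵀK)⁻¹·Kᵀ·(x' − x̄) = [3]
z = y + H·x̄ = [3] + [-6] = [-3]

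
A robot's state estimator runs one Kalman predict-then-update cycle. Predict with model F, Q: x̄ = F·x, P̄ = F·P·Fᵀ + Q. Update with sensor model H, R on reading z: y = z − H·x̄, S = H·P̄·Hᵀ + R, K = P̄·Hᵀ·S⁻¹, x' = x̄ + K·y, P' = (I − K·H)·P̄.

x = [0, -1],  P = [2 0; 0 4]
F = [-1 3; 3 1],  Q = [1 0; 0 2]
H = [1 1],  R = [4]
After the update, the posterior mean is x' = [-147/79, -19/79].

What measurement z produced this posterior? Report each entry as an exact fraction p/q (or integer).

x̄ = F·x = [-3, -1]
P̄ = F·P·Fᵀ + Q = [39 6; 6 24]
S = H·P̄·Hᵀ + R = [79]
K = P̄·Hᵀ·S⁻¹ = [45/79; 30/79]
x' − x̄ = [90/79, 60/79] = K·y
y = (KᵀK)⁻¹·Kᵀ·(x' − x̄) = [2]
z = y + H·x̄ = [2] + [-4] = [-2]

z = [-2]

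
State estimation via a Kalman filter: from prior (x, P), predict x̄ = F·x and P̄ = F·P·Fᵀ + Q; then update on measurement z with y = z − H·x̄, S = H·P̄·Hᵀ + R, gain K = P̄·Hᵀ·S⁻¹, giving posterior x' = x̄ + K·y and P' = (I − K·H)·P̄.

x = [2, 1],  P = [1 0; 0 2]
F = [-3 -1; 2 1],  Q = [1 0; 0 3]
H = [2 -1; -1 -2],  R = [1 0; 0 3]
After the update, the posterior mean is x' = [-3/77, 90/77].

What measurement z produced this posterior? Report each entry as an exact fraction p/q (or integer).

x̄ = F·x = [-7, 5]
P̄ = F·P·Fᵀ + Q = [12 -8; -8 9]
S = H·P̄·Hᵀ + R = [90 18; 18 19]
K = P̄·Hᵀ·S⁻¹ = [268/693 -12/77; -295/1386 -25/77]
x' − x̄ = [536/77, -295/77] = K·y
y = (KᵀK)⁻¹·Kᵀ·(x' − x̄) = [18, 0]
z = y + H·x̄ = [18, 0] + [-19, -3] = [-1, -3]

z = [-1, -3]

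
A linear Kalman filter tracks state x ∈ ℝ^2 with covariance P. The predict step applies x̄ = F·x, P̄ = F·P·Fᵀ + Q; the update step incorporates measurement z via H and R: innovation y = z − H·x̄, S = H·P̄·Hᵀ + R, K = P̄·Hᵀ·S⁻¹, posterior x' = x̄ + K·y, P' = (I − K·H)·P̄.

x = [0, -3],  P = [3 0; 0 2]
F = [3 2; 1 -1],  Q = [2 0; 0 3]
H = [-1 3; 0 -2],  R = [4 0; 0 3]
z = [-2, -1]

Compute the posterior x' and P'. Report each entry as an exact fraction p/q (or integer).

x̄ = F·x = [-6, 3]
P̄ = F·P·Fᵀ + Q = [37 5; 5 8]
y = z − H·x̄ = [-17, 5]
S = H·P̄·Hᵀ + R = [83 -38; -38 35]
K = P̄·Hᵀ·S⁻¹ = [-1150/1461 -1666/1461; 19/487 -202/487]
x' = x̄ + K·y = [818/487, 128/487]
P' = (I − K·H)·P̄ = [12097/1461 833/487; 833/487 303/487]

x' = [818/487, 128/487]
P' = [12097/1461 833/487; 833/487 303/487]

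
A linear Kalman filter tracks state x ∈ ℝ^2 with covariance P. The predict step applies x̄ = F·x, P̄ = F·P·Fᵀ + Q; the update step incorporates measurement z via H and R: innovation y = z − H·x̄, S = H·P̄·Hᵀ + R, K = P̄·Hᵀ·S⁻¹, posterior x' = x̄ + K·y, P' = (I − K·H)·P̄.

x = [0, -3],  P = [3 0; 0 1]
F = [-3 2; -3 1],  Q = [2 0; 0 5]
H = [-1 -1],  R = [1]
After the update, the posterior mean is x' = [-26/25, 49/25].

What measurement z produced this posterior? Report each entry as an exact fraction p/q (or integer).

x̄ = F·x = [-6, -3]
P̄ = F·P·Fᵀ + Q = [33 29; 29 33]
S = H·P̄·Hᵀ + R = [125]
K = P̄·Hᵀ·S⁻¹ = [-62/125; -62/125]
x' − x̄ = [124/25, 124/25] = K·y
y = (KᵀK)⁻¹·Kᵀ·(x' − x̄) = [-10]
z = y + H·x̄ = [-10] + [9] = [-1]

z = [-1]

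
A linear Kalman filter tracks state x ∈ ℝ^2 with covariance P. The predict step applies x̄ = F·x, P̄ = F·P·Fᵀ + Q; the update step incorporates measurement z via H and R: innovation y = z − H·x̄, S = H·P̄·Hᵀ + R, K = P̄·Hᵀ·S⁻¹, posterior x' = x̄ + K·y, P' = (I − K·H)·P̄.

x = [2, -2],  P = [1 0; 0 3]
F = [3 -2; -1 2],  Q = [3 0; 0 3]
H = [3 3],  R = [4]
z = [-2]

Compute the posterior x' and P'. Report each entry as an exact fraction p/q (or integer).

x̄ = F·x = [10, -6]
P̄ = F·P·Fᵀ + Q = [24 -15; -15 16]
y = z − H·x̄ = [-14]
S = H·P̄·Hᵀ + R = [94]
K = P̄·Hᵀ·S⁻¹ = [27/94; 3/94]
x' = x̄ + K·y = [281/47, -303/47]
P' = (I − K·H)·P̄ = [1527/94 -1491/94; -1491/94 1495/94]

x' = [281/47, -303/47]
P' = [1527/94 -1491/94; -1491/94 1495/94]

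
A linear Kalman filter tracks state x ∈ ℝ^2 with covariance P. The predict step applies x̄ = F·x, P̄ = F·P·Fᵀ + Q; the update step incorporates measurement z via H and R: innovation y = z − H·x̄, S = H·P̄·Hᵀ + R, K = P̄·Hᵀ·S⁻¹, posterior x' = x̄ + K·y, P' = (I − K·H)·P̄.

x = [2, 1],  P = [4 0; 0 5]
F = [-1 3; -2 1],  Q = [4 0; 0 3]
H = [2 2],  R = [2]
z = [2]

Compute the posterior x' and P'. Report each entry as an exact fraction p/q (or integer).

x' = [37/13, -459/247]
P' = [81/13 -77/13; -77/13 1510/247]

x̄ = F·x = [1, -3]
P̄ = F·P·Fᵀ + Q = [53 23; 23 24]
y = z − H·x̄ = [6]
S = H·P̄·Hᵀ + R = [494]
K = P̄·Hᵀ·S⁻¹ = [4/13; 47/247]
x' = x̄ + K·y = [37/13, -459/247]
P' = (I − K·H)·P̄ = [81/13 -77/13; -77/13 1510/247]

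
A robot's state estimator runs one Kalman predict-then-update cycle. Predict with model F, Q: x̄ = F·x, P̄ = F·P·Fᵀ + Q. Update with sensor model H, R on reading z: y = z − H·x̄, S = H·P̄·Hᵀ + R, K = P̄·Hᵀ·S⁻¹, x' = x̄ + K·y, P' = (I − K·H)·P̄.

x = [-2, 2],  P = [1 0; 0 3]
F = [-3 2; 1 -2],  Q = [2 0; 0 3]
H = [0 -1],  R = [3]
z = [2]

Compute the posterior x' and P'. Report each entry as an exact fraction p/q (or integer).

x̄ = F·x = [10, -6]
P̄ = F·P·Fᵀ + Q = [23 -15; -15 16]
y = z − H·x̄ = [-4]
S = H·P̄·Hᵀ + R = [19]
K = P̄·Hᵀ·S⁻¹ = [15/19; -16/19]
x' = x̄ + K·y = [130/19, -50/19]
P' = (I − K·H)·P̄ = [212/19 -45/19; -45/19 48/19]

x' = [130/19, -50/19]
P' = [212/19 -45/19; -45/19 48/19]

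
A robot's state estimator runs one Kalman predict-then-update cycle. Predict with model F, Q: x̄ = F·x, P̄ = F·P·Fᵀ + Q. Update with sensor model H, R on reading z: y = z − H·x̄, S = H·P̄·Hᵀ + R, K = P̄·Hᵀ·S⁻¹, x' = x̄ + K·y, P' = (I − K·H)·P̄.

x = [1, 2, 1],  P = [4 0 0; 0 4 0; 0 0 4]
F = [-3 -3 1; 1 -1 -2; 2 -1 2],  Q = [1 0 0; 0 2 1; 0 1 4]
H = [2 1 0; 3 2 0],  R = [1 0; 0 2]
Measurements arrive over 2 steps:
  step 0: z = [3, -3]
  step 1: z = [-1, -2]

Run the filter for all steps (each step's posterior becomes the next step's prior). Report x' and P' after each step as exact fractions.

step 0: x' = [3843/649, -6359/649, 1300/649], P' = [11782/3245 -19396/3245 1854/3245; -19396/3245 32998/3245 -3197/3245; 1854/3245 -3197/3245 127933/3245]
step 1: x' = [11385490/25743277, -42783493/25743277, 96823480/25743277], P' = [137597682/25743277 -229076160/25743277 263066966/25743277; -229076160/25743277 389928887/25743277 -438767841/25743277; 263066966/25743277 -438767841/25743277 864167083/25743277]

step 0: x̄ = F·x = [-8, -3, 2]
step 0: P̄ = F·P·Fᵀ + Q = [77 -8 -4; -8 26 -3; -4 -3 40]
step 0: y = z − H·x̄ = [22, 27]
step 0: S = H·P̄·Hᵀ + R = [303 458; 458 703]
step 0: K = P̄·Hᵀ·S⁻¹ = [4168/3245 -1723/3245; -5794/3245 3904/3245; 511/3245 -416/3245]
step 0: x' = x̄ + K·y = [3843/649, -6359/649, 1300/649]
step 0: P' = (I − K·H)·P̄ = [11782/3245 -19396/3245 1854/3245; -19396/3245 32998/3245 -3197/3245; 1854/3245 -3197/3245 127933/3245]
step 1: x̄ = F·x = [8848/649, 7602/649, 16645/649]
step 1: P̄ = F·P·Fᵀ + Q = [193128/3245 -39045/649 357319/3245; -39045/649 116318/649 -79489/649; 357319/3245 -79489/649 710042/3245]
step 1: y = z − H·x̄ = [-25947/649, -43046/649]
step 1: S = H·P̄·Hᵀ + R = [576447/3245 955373/3245; 955373/3245 1728302/3245]
step 1: K = P̄·Hᵀ·S⁻¹ = [46119204/25743277 -22679637/25743277; -68223433/25743277 46314647/25743277; 87366091/25743277 -44167392/25743277]
step 1: x' = x̄ + K·y = [11385490/25743277, -42783493/25743277, 96823480/25743277]
step 1: P' = (I − K·H)·P̄ = [137597682/25743277 -229076160/25743277 263066966/25743277; -229076160/25743277 389928887/25743277 -438767841/25743277; 263066966/25743277 -438767841/25743277 864167083/25743277]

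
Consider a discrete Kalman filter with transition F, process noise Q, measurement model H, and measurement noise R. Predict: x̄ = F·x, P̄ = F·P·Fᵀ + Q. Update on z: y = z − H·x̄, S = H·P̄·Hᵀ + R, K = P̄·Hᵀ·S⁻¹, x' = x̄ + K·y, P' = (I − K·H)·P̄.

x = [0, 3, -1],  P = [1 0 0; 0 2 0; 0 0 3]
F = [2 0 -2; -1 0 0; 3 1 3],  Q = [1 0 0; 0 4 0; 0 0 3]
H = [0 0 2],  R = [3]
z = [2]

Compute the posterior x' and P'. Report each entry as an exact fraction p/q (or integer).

x' = [286/167, -12/167, 164/167]
P' = [2263/167 -478/167 -36/167; -478/167 799/167 -9/167; -36/167 -9/167 123/167]

x̄ = F·x = [2, 0, 0]
P̄ = F·P·Fᵀ + Q = [17 -2 -12; -2 5 -3; -12 -3 41]
y = z − H·x̄ = [2]
S = H·P̄·Hᵀ + R = [167]
K = P̄·Hᵀ·S⁻¹ = [-24/167; -6/167; 82/167]
x' = x̄ + K·y = [286/167, -12/167, 164/167]
P' = (I − K·H)·P̄ = [2263/167 -478/167 -36/167; -478/167 799/167 -9/167; -36/167 -9/167 123/167]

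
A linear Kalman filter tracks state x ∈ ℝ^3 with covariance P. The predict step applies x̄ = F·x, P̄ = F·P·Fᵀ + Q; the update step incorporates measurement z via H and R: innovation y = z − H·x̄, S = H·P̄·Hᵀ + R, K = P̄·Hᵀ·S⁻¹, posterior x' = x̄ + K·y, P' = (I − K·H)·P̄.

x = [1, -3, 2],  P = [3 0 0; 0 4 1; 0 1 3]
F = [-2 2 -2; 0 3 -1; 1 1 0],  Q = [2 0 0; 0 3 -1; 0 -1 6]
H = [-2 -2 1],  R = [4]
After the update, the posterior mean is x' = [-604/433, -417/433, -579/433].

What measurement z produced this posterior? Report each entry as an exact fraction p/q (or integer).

x̄ = F·x = [-12, -11, -2]
P̄ = F·P·Fᵀ + Q = [34 22 0; 22 36 10; 0 10 13]
S = H·P̄·Hᵀ + R = [433]
K = P̄·Hᵀ·S⁻¹ = [-112/433; -106/433; -7/433]
x' − x̄ = [4592/433, 4346/433, 287/433] = K·y
y = (KᵀK)⁻¹·Kᵀ·(x' − x̄) = [-41]
z = y + H·x̄ = [-41] + [44] = [3]

z = [3]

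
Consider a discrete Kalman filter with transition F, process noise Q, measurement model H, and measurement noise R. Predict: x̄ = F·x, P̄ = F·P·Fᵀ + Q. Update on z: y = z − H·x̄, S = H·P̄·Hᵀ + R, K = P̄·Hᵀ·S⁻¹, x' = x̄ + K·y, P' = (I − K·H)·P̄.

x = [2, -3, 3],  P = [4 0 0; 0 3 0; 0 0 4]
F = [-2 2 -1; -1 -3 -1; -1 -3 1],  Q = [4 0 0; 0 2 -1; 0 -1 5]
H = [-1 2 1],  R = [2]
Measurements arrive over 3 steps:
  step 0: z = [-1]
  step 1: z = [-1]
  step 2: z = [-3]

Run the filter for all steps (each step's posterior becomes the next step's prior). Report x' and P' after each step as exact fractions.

step 0: x̄ = F·x = [-13, 4, 10]
step 0: P̄ = F·P·Fᵀ + Q = [36 -6 -14; -6 37 26; -14 26 40]
step 0: y = z − H·x̄ = [-32]
step 0: S = H·P̄·Hᵀ + R = [382]
step 0: K = P̄·Hᵀ·S⁻¹ = [-31/191; 53/191; 53/191]
step 0: x' = x̄ + K·y = [-1491/191, -932/191, 214/191]
step 0: P' = (I − K·H)·P̄ = [4954/191 2140/191 612/191; 2140/191 1449/191 -652/191; 612/191 -652/191 2022/191]
step 1: x̄ = F·x = [904/191, 4073/191, 4501/191]
step 1: P̄ = F·P·Fᵀ + Q = [16334/191 12980/191 3880/191; 12980/191 30551/191 28622/191; 3880/191 28622/191 36500/191]
step 1: y = z − H·x̄ = [-11934/191]
step 1: S = H·P̄·Hᵀ + R = [230228/191]
step 1: K = P̄·Hᵀ·S⁻¹ = [6753/115114; 19186/57557; 22466/57557]
step 1: x' = x̄ + K·y = [61447/57557, 28607/57557, -47357/57557]
step 1: P' = (I − K·H)·P̄ = [4683419/57557 2554784/57557 -419396/57557; 2554784/57557 1497453/57557 -401750/57557; -419396/57557 -401750/57557 429036/57557]
step 2: x̄ = F·x = [-18323/57557, -99911/57557, -194625/57557]
step 2: P̄ = F·P·Fᵀ + Q = [4873896/57557 9370354/57557 8582866/57557; 9370354/57557 30784058/57557 33002607/57557; 8582866/57557 33002607/57557 37455313/57557]
step 2: y = z − H·x̄ = [203453/57557]
step 2: S = H·P̄·Hᵀ + R = [242943835/57557]
step 2: K = P̄·Hᵀ·S⁻¹ = [22449678/242943835; 85200369/242943835; 94877661/242943835]
step 2: x' = x̄ + K·y = [2015297/242943835, -120549904/242943835, -486123306/242943835]
step 2: P' = (I − K·H)·P̄ = [11816024868/242943835 6319802744/242943835 -778681264/242943835; 6319802744/242943835 3816985417/242943835 -1143767352/242943835; -778681264/242943835 -1143767352/242943835 1698608762/242943835]

step 0: x' = [-1491/191, -932/191, 214/191], P' = [4954/191 2140/191 612/191; 2140/191 1449/191 -652/191; 612/191 -652/191 2022/191]
step 1: x' = [61447/57557, 28607/57557, -47357/57557], P' = [4683419/57557 2554784/57557 -419396/57557; 2554784/57557 1497453/57557 -401750/57557; -419396/57557 -401750/57557 429036/57557]
step 2: x' = [2015297/242943835, -120549904/242943835, -486123306/242943835], P' = [11816024868/242943835 6319802744/242943835 -778681264/242943835; 6319802744/242943835 3816985417/242943835 -1143767352/242943835; -778681264/242943835 -1143767352/242943835 1698608762/242943835]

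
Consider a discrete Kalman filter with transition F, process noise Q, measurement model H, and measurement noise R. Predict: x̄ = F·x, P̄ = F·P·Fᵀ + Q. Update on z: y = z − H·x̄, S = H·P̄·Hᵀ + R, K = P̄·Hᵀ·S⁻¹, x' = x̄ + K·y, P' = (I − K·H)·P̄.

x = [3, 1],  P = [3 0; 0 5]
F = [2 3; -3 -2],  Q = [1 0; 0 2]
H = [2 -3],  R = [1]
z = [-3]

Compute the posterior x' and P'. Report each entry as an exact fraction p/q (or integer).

x' = [-279/125, -314/625]
P' = [98/25 318/125; 318/125 2201/1250]

x̄ = F·x = [9, -11]
P̄ = F·P·Fᵀ + Q = [58 -48; -48 49]
y = z − H·x̄ = [-54]
S = H·P̄·Hᵀ + R = [1250]
K = P̄·Hᵀ·S⁻¹ = [26/125; -243/1250]
x' = x̄ + K·y = [-279/125, -314/625]
P' = (I − K·H)·P̄ = [98/25 318/125; 318/125 2201/1250]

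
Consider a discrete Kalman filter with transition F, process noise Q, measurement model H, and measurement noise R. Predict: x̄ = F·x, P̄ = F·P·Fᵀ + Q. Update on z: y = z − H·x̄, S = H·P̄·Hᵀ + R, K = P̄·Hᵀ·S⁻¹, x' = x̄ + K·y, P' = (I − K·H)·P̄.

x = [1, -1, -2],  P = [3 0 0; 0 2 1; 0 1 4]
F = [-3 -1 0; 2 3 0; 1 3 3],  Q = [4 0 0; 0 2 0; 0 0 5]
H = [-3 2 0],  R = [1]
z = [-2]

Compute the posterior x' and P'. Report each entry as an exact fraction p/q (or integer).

x̄ = F·x = [-2, -1, -8]
P̄ = F·P·Fᵀ + Q = [33 -24 -18; -24 32 33; -18 33 80]
y = z − H·x̄ = [-6]
S = H·P̄·Hᵀ + R = [714]
K = P̄·Hᵀ·S⁻¹ = [-7/34; 4/21; 20/119]
x' = x̄ + K·y = [-13/17, -15/7, -1072/119]
P' = (I − K·H)·P̄ = [93/34 4 114/17; 4 128/21 71/7; 114/17 71/7 7120/119]

x' = [-13/17, -15/7, -1072/119]
P' = [93/34 4 114/17; 4 128/21 71/7; 114/17 71/7 7120/119]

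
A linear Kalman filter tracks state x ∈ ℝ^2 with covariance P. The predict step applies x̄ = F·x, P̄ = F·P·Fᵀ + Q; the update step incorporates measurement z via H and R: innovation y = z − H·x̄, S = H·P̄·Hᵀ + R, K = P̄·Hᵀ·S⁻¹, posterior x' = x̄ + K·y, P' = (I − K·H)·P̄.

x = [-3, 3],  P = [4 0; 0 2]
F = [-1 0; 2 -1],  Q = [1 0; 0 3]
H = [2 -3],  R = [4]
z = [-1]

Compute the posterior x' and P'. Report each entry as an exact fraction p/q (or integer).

x' = [-229/309, -95/309]
P' = [389/309 214/309; 214/309 248/309]

x̄ = F·x = [3, -9]
P̄ = F·P·Fᵀ + Q = [5 -8; -8 21]
y = z − H·x̄ = [-34]
S = H·P̄·Hᵀ + R = [309]
K = P̄·Hᵀ·S⁻¹ = [34/309; -79/309]
x' = x̄ + K·y = [-229/309, -95/309]
P' = (I − K·H)·P̄ = [389/309 214/309; 214/309 248/309]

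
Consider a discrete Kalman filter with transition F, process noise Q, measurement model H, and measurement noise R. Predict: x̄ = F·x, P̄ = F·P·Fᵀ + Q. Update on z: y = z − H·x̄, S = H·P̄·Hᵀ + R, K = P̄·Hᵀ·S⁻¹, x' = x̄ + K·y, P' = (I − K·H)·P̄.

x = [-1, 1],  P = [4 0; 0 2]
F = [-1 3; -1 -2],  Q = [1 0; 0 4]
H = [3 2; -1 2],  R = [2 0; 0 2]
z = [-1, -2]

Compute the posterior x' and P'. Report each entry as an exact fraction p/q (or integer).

x̄ = F·x = [4, -1]
P̄ = F·P·Fᵀ + Q = [23 -8; -8 16]
y = z − H·x̄ = [-11, 4]
S = H·P̄·Hᵀ + R = [177 -37; -37 121]
K = P̄·Hᵀ·S⁻¹ = [355/1432 -353/1432; 153/1253 461/1253]
x' = x̄ + K·y = [411/1432, -156/179]
P' = (I − K·H)·P̄ = [177/716 -22/179; -22/179 384/1253]

x' = [411/1432, -156/179]
P' = [177/716 -22/179; -22/179 384/1253]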